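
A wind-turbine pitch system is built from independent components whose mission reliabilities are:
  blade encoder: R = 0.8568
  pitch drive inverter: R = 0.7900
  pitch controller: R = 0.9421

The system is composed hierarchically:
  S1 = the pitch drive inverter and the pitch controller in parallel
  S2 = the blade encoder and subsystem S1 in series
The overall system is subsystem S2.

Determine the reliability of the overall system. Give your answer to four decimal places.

0.8464

Parallel (pitch drive inverter and pitch controller): 1 − (1 − 0.790000)(1 − 0.942100) = 0.987841
Series (blade encoder and [0.987841]): 0.856800 × 0.987841 = 0.8464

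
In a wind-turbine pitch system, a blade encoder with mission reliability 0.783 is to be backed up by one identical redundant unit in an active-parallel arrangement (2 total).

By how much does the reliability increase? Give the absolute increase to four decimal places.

R_before = 0.783
R_after = 1 − (1 − 0.783)^2 = 0.9529
ΔR = 0.9529 − 0.783 = 0.1699

0.1699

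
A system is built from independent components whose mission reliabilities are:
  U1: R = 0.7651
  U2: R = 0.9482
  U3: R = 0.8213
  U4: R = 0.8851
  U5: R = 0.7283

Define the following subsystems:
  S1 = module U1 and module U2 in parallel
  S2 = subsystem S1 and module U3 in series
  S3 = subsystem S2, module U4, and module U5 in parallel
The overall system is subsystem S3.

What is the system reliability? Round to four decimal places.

0.9941

Parallel (U1 and U2): 1 − (1 − 0.765100)(1 − 0.948200) = 0.987832
Series ([0.987832] and U3): 0.987832 × 0.821300 = 0.811306
Parallel ([0.811306], U4, and U5): 1 − (1 − 0.811306)(1 − 0.885100)(1 − 0.728300) = 0.9941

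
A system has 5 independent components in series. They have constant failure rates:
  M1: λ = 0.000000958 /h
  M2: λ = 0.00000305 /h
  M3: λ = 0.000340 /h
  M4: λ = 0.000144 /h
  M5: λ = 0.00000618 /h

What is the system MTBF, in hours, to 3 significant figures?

2020

Series of exponential components: λ_sys = Σ λ_i
λ_sys = 0.000000958 + 0.00000305 + 0.000340 + 0.000144 + 0.00000618 = 4.9419e-04 /h
MTBF = 1 / λ_sys = 2020 h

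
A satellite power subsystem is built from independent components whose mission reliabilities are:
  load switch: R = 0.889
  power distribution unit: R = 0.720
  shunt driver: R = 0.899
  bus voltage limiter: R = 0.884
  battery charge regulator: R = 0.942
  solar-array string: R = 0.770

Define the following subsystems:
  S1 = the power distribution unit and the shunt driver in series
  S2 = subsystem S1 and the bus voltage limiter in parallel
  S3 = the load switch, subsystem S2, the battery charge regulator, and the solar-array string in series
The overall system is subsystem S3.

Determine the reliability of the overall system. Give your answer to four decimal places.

0.6184

Series (power distribution unit and shunt driver): 0.720000 × 0.899000 = 0.647280
Parallel ([0.647280] and bus voltage limiter): 1 − (1 − 0.647280)(1 − 0.884000) = 0.959084
Series (load switch, [0.959084], battery charge regulator, and solar-array string): 0.889000 × 0.959084 × 0.942000 × 0.770000 = 0.6184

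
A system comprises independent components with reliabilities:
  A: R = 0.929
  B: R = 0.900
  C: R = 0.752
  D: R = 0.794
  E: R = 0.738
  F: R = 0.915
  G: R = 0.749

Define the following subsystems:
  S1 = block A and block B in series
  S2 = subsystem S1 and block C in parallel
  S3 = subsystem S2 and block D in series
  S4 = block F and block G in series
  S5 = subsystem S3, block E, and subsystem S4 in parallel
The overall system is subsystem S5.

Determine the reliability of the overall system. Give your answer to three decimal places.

Series (A and B): 0.92900 × 0.90000 = 0.83610
Parallel ([0.83610] and C): 1 − (1 − 0.83610)(1 − 0.75200) = 0.95935
Series ([0.95935] and D): 0.95935 × 0.79400 = 0.76172
Series (F and G): 0.91500 × 0.74900 = 0.68534
Parallel ([0.76172], E, and [0.68534]): 1 − (1 − 0.76172)(1 − 0.73800)(1 − 0.68534) = 0.980

0.980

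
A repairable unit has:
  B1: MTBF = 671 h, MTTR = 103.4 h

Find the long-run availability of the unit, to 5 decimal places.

A(B1) = MTBF/(MTBF+MTTR) = 671/(671+103.4) = 0.86648

0.86648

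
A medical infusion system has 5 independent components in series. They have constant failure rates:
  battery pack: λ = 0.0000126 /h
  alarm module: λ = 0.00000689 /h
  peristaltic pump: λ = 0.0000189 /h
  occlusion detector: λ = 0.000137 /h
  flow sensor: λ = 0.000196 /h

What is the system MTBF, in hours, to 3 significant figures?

Series of exponential components: λ_sys = Σ λ_i
λ_sys = 0.0000126 + 0.00000689 + 0.0000189 + 0.000137 + 0.000196 = 3.7139e-04 /h
MTBF = 1 / λ_sys = 2690 h

2690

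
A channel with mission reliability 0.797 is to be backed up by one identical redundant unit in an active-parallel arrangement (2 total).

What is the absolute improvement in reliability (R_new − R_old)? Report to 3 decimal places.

0.162

R_before = 0.797
R_after = 1 − (1 − 0.797)^2 = 0.959
ΔR = 0.959 − 0.797 = 0.162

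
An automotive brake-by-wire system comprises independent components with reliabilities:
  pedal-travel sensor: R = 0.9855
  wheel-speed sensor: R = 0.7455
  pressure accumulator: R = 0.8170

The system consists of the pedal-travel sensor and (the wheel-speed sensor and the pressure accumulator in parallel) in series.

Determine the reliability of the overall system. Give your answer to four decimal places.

0.9396

Parallel (wheel-speed sensor and pressure accumulator): 1 − (1 − 0.745500)(1 − 0.817000) = 0.953427
Series (pedal-travel sensor and [0.953427]): 0.985500 × 0.953427 = 0.9396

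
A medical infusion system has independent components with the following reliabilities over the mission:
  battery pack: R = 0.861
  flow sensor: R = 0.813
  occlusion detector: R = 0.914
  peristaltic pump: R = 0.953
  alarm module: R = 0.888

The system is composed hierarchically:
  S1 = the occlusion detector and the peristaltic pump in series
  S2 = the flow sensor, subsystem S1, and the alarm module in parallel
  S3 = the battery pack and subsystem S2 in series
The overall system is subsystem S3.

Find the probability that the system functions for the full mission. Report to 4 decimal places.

0.8587

Series (occlusion detector and peristaltic pump): 0.914000 × 0.953000 = 0.871042
Parallel (flow sensor, [0.871042], and alarm module): 1 − (1 − 0.813000)(1 − 0.871042)(1 − 0.888000) = 0.997299
Series (battery pack and [0.997299]): 0.861000 × 0.997299 = 0.8587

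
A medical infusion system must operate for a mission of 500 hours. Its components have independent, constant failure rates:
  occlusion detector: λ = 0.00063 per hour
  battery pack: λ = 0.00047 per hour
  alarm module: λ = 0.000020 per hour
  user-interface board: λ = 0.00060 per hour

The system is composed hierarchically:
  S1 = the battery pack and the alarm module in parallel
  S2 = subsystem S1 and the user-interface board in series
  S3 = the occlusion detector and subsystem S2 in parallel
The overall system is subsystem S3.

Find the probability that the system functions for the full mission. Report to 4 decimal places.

0.9295

R(occlusion detector) = exp(−0.00063 × 500) = 0.729789
R(battery pack) = exp(−0.00047 × 500) = 0.790571
R(alarm module) = exp(−0.000020 × 500) = 0.990050
R(user-interface board) = exp(−0.00060 × 500) = 0.740818
Parallel (battery pack and alarm module): 1 − (1 − 0.790571)(1 − 0.990050) = 0.997916
Series ([0.997916] and user-interface board): 0.997916 × 0.740818 = 0.739274
Parallel (occlusion detector and [0.739274]): 1 − (1 − 0.729789)(1 − 0.739274) = 0.9295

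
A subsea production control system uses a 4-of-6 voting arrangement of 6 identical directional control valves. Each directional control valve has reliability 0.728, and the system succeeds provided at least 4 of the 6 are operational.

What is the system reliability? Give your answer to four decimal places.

0.7943

R = Σ_{i=4}^{6} C(6,i) p^i (1−p)^{6−i} with p = 0.728
C(6,4)·0.728^4·0.272^2 = 0.311713
C(6,5)·0.728^5·0.272^1 = 0.333716
C(6,6)·0.728^6·0.272^0 = 0.148864
Sum = 0.7943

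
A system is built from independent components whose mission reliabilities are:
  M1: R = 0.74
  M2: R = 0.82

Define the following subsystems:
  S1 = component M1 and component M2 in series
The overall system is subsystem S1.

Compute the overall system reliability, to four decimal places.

0.6068

Series (M1 and M2): 0.740000 × 0.820000 = 0.6068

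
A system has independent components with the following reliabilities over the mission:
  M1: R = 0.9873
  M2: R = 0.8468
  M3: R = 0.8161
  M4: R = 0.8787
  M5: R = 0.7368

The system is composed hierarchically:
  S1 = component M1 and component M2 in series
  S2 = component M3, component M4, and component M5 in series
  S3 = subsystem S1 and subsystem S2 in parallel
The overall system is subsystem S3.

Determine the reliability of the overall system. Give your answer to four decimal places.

Series (M1 and M2): 0.987300 × 0.846800 = 0.836046
Series (M3, M4, and M5): 0.816100 × 0.878700 × 0.736800 = 0.528364
Parallel ([0.836046] and [0.528364]): 1 − (1 − 0.836046)(1 − 0.528364) = 0.9227

0.9227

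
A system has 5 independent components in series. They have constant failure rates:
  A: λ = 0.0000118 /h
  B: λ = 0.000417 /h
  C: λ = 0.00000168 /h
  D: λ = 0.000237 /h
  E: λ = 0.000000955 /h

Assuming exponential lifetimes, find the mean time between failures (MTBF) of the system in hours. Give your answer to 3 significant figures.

1500

Series of exponential components: λ_sys = Σ λ_i
λ_sys = 0.0000118 + 0.000417 + 0.00000168 + 0.000237 + 0.000000955 = 6.6843e-04 /h
MTBF = 1 / λ_sys = 1500 h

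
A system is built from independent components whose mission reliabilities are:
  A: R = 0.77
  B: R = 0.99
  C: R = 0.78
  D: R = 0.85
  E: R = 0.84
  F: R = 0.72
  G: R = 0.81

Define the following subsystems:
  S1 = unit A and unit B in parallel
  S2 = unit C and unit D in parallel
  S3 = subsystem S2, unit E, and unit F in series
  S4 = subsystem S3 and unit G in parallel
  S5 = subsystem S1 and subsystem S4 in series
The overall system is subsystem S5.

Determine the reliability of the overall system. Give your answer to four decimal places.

0.9190

Parallel (A and B): 1 − (1 − 0.770000)(1 − 0.990000) = 0.997700
Parallel (C and D): 1 − (1 − 0.780000)(1 − 0.850000) = 0.967000
Series ([0.967000], E, and F): 0.967000 × 0.840000 × 0.720000 = 0.584842
Parallel ([0.584842] and G): 1 − (1 − 0.584842)(1 − 0.810000) = 0.921120
Series ([0.997700] and [0.921120]): 0.997700 × 0.921120 = 0.9190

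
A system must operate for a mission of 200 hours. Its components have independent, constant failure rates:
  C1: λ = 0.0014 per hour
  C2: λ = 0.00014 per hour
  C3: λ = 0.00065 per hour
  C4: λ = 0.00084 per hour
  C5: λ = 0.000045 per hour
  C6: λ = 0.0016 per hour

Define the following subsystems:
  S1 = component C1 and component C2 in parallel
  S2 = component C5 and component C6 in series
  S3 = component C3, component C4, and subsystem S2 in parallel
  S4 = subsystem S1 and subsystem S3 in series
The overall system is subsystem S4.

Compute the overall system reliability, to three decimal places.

0.988

R(C1) = exp(−0.0014 × 200) = 0.75578
R(C2) = exp(−0.00014 × 200) = 0.97239
R(C3) = exp(−0.00065 × 200) = 0.87810
R(C4) = exp(−0.00084 × 200) = 0.84535
R(C5) = exp(−0.000045 × 200) = 0.99104
R(C6) = exp(−0.0016 × 200) = 0.72615
Parallel (C1 and C2): 1 − (1 − 0.75578)(1 − 0.97239) = 0.99326
Series (C5 and C6): 0.99104 × 0.72615 = 0.71964
Parallel (C3, C4, and [0.71964]): 1 − (1 − 0.87810)(1 − 0.84535)(1 − 0.71964) = 0.99471
Series ([0.99326] and [0.99471]): 0.99326 × 0.99471 = 0.988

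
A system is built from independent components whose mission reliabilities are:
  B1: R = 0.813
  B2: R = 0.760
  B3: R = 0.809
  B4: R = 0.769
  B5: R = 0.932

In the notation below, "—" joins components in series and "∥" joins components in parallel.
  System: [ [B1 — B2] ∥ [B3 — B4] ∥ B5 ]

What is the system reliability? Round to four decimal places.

Series (B1 and B2): 0.813000 × 0.760000 = 0.617880
Series (B3 and B4): 0.809000 × 0.769000 = 0.622121
Parallel ([0.617880], [0.622121], and B5): 1 − (1 − 0.617880)(1 − 0.622121)(1 − 0.932000) = 0.9902

0.9902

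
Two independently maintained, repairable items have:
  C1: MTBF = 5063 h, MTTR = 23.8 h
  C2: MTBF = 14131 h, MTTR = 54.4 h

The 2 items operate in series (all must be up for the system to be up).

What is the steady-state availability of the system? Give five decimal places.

A(C1) = MTBF/(MTBF+MTTR) = 5063/(5063+23.8) = 0.995321
A(C2) = MTBF/(MTBF+MTTR) = 14131/(14131+54.4) = 0.996165
Series availability: 0.995321 × 0.996165 = 0.99150

0.99150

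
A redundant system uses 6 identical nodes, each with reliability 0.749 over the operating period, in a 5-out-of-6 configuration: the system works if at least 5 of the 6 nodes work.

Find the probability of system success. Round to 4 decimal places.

R = Σ_{i=5}^{6} C(6,i) p^i (1−p)^{6−i} with p = 0.749
C(6,5)·0.749^5·0.251^1 = 0.355005
C(6,6)·0.749^6·0.251^0 = 0.176559
Sum = 0.5316

0.5316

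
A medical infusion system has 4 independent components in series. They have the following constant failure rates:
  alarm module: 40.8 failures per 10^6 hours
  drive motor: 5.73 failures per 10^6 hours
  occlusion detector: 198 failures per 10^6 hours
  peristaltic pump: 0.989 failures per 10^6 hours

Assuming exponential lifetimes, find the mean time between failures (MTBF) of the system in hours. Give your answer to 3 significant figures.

4070

Series of exponential components: λ_sys = Σ λ_i
λ_sys = 0.0000408 + 0.00000573 + 0.000198 + 0.000000989 = 2.4552e-04 /h
MTBF = 1 / λ_sys = 4070 h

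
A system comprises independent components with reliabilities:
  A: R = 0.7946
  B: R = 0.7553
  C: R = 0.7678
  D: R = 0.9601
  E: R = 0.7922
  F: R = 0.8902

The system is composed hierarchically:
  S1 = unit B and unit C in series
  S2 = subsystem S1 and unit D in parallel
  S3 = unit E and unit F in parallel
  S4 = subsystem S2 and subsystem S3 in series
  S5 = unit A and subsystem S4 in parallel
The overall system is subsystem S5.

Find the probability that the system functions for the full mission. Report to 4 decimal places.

Series (B and C): 0.755300 × 0.767800 = 0.579919
Parallel ([0.579919] and D): 1 − (1 − 0.579919)(1 − 0.960100) = 0.983239
Parallel (E and F): 1 − (1 − 0.792200)(1 − 0.890200) = 0.977184
Series ([0.983239] and [0.977184]): 0.983239 × 0.977184 = 0.960805
Parallel (A and [0.960805]): 1 − (1 − 0.794600)(1 − 0.960805) = 0.9919

0.9919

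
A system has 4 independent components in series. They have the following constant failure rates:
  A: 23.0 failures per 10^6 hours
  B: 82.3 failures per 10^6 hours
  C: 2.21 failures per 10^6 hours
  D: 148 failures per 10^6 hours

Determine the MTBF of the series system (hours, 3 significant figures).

Series of exponential components: λ_sys = Σ λ_i
λ_sys = 0.0000230 + 0.0000823 + 0.00000221 + 0.000148 = 2.5551e-04 /h
MTBF = 1 / λ_sys = 3910 h

3910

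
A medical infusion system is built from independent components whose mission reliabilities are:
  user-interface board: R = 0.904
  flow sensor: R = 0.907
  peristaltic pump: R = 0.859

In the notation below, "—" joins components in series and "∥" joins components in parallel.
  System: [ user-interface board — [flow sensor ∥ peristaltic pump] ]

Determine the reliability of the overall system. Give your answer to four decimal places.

0.8921

Parallel (flow sensor and peristaltic pump): 1 − (1 − 0.907000)(1 − 0.859000) = 0.986887
Series (user-interface board and [0.986887]): 0.904000 × 0.986887 = 0.8921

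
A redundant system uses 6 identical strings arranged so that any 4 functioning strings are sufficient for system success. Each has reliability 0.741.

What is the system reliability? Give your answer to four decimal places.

0.8161

R = Σ_{i=4}^{6} C(6,i) p^i (1−p)^{6−i} with p = 0.741
C(6,4)·0.741^4·0.259^2 = 0.303364
C(6,5)·0.741^5·0.259^1 = 0.347170
C(6,6)·0.741^6·0.259^0 = 0.165542
Sum = 0.8161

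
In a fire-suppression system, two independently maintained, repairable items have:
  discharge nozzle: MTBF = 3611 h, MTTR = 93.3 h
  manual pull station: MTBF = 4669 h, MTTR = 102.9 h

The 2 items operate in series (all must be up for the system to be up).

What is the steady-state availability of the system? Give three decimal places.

A(discharge nozzle) = MTBF/(MTBF+MTTR) = 3611/(3611+93.3) = 0.974813
A(manual pull station) = MTBF/(MTBF+MTTR) = 4669/(4669+102.9) = 0.978436
Series availability: 0.974813 × 0.978436 = 0.954

0.954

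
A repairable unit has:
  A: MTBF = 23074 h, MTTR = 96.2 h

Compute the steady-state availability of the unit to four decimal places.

0.9958

A(A) = MTBF/(MTBF+MTTR) = 23074/(23074+96.2) = 0.9958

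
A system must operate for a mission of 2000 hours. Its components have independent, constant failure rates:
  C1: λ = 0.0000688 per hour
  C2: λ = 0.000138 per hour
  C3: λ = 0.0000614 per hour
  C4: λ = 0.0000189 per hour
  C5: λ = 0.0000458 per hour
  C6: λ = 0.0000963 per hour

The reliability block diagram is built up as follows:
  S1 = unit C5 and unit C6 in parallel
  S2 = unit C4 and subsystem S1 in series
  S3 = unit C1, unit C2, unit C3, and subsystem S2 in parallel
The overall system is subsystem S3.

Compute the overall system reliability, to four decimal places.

R(C1) = exp(−0.0000688 × 2000) = 0.871447
R(C2) = exp(−0.000138 × 2000) = 0.758813
R(C3) = exp(−0.0000614 × 2000) = 0.884441
R(C4) = exp(−0.0000189 × 2000) = 0.962906
R(C5) = exp(−0.0000458 × 2000) = 0.912470
R(C6) = exp(−0.0000963 × 2000) = 0.824812
Parallel (C5 and C6): 1 − (1 − 0.912470)(1 − 0.824812) = 0.984666
Series (C4 and [0.984666]): 0.962906 × 0.984666 = 0.948141
Parallel (C1, C2, C3, and [0.948141]): 1 − (1 − 0.871447)(1 − 0.758813)(1 − 0.884441)(1 − 0.948141) = 0.9998

0.9998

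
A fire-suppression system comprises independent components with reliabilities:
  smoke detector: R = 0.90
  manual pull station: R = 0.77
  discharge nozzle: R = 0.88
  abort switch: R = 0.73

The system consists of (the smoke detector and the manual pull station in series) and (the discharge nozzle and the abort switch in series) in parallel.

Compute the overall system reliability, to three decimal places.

0.890

Series (smoke detector and manual pull station): 0.90000 × 0.77000 = 0.69300
Series (discharge nozzle and abort switch): 0.88000 × 0.73000 = 0.64240
Parallel ([0.69300] and [0.64240]): 1 − (1 − 0.69300)(1 − 0.64240) = 0.890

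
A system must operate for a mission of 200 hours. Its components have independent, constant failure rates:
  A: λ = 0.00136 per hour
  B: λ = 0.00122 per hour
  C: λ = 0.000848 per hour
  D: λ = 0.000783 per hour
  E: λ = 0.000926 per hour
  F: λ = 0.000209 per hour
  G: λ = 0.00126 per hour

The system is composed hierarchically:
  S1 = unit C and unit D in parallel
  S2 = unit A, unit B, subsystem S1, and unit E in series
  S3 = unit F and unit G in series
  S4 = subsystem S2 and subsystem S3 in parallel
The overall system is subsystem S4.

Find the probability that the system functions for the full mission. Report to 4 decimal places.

0.8688

R(A) = exp(−0.00136 × 200) = 0.761854
R(B) = exp(−0.00122 × 200) = 0.783488
R(C) = exp(−0.000848 × 200) = 0.844002
R(D) = exp(−0.000783 × 200) = 0.855046
R(E) = exp(−0.000926 × 200) = 0.830938
R(F) = exp(−0.000209 × 200) = 0.959062
R(G) = exp(−0.00126 × 200) = 0.777245
Parallel (C and D): 1 − (1 − 0.844002)(1 − 0.855046) = 0.977387
Series (A, B, [0.977387], and E): 0.761854 × 0.783488 × 0.977387 × 0.830938 = 0.484774
Series (F and G): 0.959062 × 0.777245 = 0.745426
Parallel ([0.484774] and [0.745426]): 1 − (1 − 0.484774)(1 − 0.745426) = 0.8688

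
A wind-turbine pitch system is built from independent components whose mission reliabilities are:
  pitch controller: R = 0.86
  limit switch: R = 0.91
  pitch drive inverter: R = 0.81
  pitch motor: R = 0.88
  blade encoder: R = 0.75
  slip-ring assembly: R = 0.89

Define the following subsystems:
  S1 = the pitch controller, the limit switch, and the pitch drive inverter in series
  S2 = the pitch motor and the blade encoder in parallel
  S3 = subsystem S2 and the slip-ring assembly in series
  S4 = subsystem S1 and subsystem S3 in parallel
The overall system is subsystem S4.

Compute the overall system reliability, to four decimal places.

0.9500

Series (pitch controller, limit switch, and pitch drive inverter): 0.860000 × 0.910000 × 0.810000 = 0.633906
Parallel (pitch motor and blade encoder): 1 − (1 − 0.880000)(1 − 0.750000) = 0.970000
Series ([0.970000] and slip-ring assembly): 0.970000 × 0.890000 = 0.863300
Parallel ([0.633906] and [0.863300]): 1 − (1 − 0.633906)(1 − 0.863300) = 0.9500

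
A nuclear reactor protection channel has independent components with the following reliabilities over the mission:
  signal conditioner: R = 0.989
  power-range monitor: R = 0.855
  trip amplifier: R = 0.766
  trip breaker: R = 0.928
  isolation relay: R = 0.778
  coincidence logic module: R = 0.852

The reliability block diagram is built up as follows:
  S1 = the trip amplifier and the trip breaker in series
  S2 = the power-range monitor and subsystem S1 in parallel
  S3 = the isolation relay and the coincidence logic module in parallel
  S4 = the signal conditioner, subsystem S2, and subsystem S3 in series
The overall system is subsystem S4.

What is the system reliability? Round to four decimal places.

0.9164

Series (trip amplifier and trip breaker): 0.766000 × 0.928000 = 0.710848
Parallel (power-range monitor and [0.710848]): 1 − (1 − 0.855000)(1 − 0.710848) = 0.958073
Parallel (isolation relay and coincidence logic module): 1 − (1 − 0.778000)(1 − 0.852000) = 0.967144
Series (signal conditioner, [0.958073], and [0.967144]): 0.989000 × 0.958073 × 0.967144 = 0.9164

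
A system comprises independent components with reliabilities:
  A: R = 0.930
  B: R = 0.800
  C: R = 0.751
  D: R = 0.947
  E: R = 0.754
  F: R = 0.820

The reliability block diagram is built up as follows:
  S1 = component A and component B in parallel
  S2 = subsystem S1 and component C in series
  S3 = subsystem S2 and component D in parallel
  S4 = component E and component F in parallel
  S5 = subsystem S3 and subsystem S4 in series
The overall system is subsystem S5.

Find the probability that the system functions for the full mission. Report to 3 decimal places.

Parallel (A and B): 1 − (1 − 0.93000)(1 − 0.80000) = 0.98600
Series ([0.98600] and C): 0.98600 × 0.75100 = 0.74049
Parallel ([0.74049] and D): 1 − (1 − 0.74049)(1 − 0.94700) = 0.98625
Parallel (E and F): 1 − (1 − 0.75400)(1 − 0.82000) = 0.95572
Series ([0.98625] and [0.95572]): 0.98625 × 0.95572 = 0.943

0.943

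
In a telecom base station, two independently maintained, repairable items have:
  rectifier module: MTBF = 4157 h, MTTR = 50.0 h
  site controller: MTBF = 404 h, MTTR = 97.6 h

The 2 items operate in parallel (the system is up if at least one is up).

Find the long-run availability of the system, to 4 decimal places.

0.9977

A(rectifier module) = MTBF/(MTBF+MTTR) = 4157/(4157+50.0) = 0.988115
A(site controller) = MTBF/(MTBF+MTTR) = 404/(404+97.6) = 0.805423
Parallel availability: 1 − (1 − 0.988115)(1 − 0.805423) = 0.9977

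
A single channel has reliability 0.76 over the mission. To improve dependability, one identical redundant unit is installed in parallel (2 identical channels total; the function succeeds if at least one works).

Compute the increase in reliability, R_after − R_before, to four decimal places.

0.1824

R_before = 0.76
R_after = 1 − (1 − 0.76)^2 = 0.9424
ΔR = 0.9424 − 0.76 = 0.1824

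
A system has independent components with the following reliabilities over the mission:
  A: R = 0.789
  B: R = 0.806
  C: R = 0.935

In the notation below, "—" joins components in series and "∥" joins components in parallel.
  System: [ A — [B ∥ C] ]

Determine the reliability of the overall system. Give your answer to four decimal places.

Parallel (B and C): 1 − (1 − 0.806000)(1 − 0.935000) = 0.987390
Series (A and [0.987390]): 0.789000 × 0.987390 = 0.7791

0.7791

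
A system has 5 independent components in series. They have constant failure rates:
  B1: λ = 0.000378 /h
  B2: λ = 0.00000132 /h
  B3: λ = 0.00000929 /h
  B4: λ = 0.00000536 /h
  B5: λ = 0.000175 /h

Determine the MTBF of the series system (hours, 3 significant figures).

Series of exponential components: λ_sys = Σ λ_i
λ_sys = 0.000378 + 0.00000132 + 0.00000929 + 0.00000536 + 0.000175 = 5.6897e-04 /h
MTBF = 1 / λ_sys = 1760 h

1760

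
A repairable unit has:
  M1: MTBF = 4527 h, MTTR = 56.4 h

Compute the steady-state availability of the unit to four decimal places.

A(M1) = MTBF/(MTBF+MTTR) = 4527/(4527+56.4) = 0.9877

0.9877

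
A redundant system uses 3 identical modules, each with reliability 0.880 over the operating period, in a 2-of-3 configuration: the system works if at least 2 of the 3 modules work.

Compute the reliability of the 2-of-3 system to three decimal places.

R = Σ_{i=2}^{3} C(3,i) p^i (1−p)^{3−i} with p = 0.880
C(3,2)·0.880^2·0.120^1 = 0.27878
C(3,3)·0.880^3·0.120^0 = 0.68147
Sum = 0.960

0.960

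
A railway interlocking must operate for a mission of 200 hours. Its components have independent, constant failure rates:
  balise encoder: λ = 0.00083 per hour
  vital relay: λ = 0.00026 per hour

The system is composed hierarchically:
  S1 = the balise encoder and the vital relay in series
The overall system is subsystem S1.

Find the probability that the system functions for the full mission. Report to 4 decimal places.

0.8041

R(balise encoder) = exp(−0.00083 × 200) = 0.847046
R(vital relay) = exp(−0.00026 × 200) = 0.949329
Series (balise encoder and vital relay): 0.847046 × 0.949329 = 0.8041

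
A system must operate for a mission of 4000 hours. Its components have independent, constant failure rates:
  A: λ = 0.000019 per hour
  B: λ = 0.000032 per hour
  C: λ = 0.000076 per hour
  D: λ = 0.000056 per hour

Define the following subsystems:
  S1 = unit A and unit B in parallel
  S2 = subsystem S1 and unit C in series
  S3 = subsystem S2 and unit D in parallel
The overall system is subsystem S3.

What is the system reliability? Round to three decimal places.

0.946

R(A) = exp(−0.000019 × 4000) = 0.92682
R(B) = exp(−0.000032 × 4000) = 0.87985
R(C) = exp(−0.000076 × 4000) = 0.73786
R(D) = exp(−0.000056 × 4000) = 0.79932
Parallel (A and B): 1 − (1 − 0.92682)(1 − 0.87985) = 0.99121
Series ([0.99121] and C): 0.99121 × 0.73786 = 0.73137
Parallel ([0.73137] and D): 1 − (1 − 0.73137)(1 − 0.79932) = 0.946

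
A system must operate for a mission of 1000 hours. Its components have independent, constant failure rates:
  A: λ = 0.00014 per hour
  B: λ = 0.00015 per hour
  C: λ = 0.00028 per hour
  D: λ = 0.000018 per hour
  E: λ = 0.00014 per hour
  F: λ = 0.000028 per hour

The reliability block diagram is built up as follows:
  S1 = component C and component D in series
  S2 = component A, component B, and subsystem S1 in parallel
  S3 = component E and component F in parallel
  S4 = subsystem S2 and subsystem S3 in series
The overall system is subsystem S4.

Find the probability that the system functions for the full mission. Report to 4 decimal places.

0.9917

R(A) = exp(−0.00014 × 1000) = 0.869358
R(B) = exp(−0.00015 × 1000) = 0.860708
R(C) = exp(−0.00028 × 1000) = 0.755784
R(D) = exp(−0.000018 × 1000) = 0.982161
R(E) = exp(−0.00014 × 1000) = 0.869358
R(F) = exp(−0.000028 × 1000) = 0.972388
Series (C and D): 0.755784 × 0.982161 = 0.742302
Parallel (A, B, and [0.742302]): 1 − (1 − 0.869358)(1 − 0.860708)(1 − 0.742302) = 0.995311
Parallel (E and F): 1 − (1 − 0.869358)(1 − 0.972388) = 0.996393
Series ([0.995311] and [0.996393]): 0.995311 × 0.996393 = 0.9917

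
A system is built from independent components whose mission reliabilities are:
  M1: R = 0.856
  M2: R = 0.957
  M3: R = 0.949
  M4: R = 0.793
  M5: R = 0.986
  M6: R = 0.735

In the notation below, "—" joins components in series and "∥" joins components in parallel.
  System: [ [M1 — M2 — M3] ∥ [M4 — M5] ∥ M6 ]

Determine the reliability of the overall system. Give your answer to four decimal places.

0.9871

Series (M1, M2, and M3): 0.856000 × 0.957000 × 0.949000 = 0.777413
Series (M4 and M5): 0.793000 × 0.986000 = 0.781898
Parallel ([0.777413], [0.781898], and M6): 1 − (1 − 0.777413)(1 − 0.781898)(1 − 0.735000) = 0.9871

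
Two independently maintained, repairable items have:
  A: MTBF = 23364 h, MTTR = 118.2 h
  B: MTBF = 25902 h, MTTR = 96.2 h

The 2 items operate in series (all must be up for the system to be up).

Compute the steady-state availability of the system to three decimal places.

0.991

A(A) = MTBF/(MTBF+MTTR) = 23364/(23364+118.2) = 0.994966
A(B) = MTBF/(MTBF+MTTR) = 25902/(25902+96.2) = 0.996300
Series availability: 0.994966 × 0.996300 = 0.991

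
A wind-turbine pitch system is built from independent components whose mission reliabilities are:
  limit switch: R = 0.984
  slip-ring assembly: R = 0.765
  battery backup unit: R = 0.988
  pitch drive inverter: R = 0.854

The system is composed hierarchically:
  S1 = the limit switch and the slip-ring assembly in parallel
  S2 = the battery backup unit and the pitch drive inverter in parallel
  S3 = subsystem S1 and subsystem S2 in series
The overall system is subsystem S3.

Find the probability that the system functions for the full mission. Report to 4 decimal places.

0.9945

Parallel (limit switch and slip-ring assembly): 1 − (1 − 0.984000)(1 − 0.765000) = 0.996240
Parallel (battery backup unit and pitch drive inverter): 1 − (1 − 0.988000)(1 − 0.854000) = 0.998248
Series ([0.996240] and [0.998248]): 0.996240 × 0.998248 = 0.9945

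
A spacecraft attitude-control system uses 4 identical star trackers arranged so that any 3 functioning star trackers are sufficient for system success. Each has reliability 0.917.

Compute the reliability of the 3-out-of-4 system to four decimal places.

R = Σ_{i=3}^{4} C(4,i) p^i (1−p)^{4−i} with p = 0.917
C(4,3)·0.917^3·0.083^1 = 0.256004
C(4,4)·0.917^4·0.083^0 = 0.707094
Sum = 0.9631

0.9631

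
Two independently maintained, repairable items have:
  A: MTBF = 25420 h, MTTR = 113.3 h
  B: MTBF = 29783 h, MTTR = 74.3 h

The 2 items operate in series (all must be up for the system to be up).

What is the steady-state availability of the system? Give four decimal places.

0.9931

A(A) = MTBF/(MTBF+MTTR) = 25420/(25420+113.3) = 0.995563
A(B) = MTBF/(MTBF+MTTR) = 29783/(29783+74.3) = 0.997511
Series availability: 0.995563 × 0.997511 = 0.9931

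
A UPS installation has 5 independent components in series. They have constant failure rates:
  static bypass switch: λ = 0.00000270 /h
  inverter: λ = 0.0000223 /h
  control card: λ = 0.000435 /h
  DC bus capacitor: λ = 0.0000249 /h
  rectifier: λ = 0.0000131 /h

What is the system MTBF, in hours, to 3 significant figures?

Series of exponential components: λ_sys = Σ λ_i
λ_sys = 0.00000270 + 0.0000223 + 0.000435 + 0.0000249 + 0.0000131 = 4.9800e-04 /h
MTBF = 1 / λ_sys = 2010 h

2010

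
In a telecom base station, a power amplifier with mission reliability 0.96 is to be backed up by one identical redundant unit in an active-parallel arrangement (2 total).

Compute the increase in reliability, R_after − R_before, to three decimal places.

R_before = 0.96
R_after = 1 − (1 − 0.96)^2 = 0.998
ΔR = 0.998 − 0.96 = 0.038

0.038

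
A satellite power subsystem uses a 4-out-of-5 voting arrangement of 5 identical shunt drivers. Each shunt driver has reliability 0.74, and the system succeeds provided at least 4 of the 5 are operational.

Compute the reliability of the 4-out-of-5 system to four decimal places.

R = Σ_{i=4}^{5} C(5,i) p^i (1−p)^{5−i} with p = 0.74
C(5,4)·0.74^4·0.26^1 = 0.389825
C(5,5)·0.74^5·0.26^0 = 0.221901
Sum = 0.6117

0.6117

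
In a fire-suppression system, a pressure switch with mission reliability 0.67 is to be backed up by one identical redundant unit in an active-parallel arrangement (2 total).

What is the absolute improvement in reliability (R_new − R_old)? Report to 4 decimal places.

0.2211

R_before = 0.67
R_after = 1 − (1 − 0.67)^2 = 0.8911
ΔR = 0.8911 − 0.67 = 0.2211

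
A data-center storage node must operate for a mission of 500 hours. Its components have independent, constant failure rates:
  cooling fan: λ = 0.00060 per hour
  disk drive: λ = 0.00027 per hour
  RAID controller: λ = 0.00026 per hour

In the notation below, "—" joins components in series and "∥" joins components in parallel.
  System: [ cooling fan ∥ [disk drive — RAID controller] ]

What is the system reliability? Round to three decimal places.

R(cooling fan) = exp(−0.00060 × 500) = 0.74082
R(disk drive) = exp(−0.00027 × 500) = 0.87372
R(RAID controller) = exp(−0.00026 × 500) = 0.87810
Series (disk drive and RAID controller): 0.87372 × 0.87810 = 0.76721
Parallel (cooling fan and [0.76721]): 1 − (1 − 0.74082)(1 − 0.76721) = 0.940

0.940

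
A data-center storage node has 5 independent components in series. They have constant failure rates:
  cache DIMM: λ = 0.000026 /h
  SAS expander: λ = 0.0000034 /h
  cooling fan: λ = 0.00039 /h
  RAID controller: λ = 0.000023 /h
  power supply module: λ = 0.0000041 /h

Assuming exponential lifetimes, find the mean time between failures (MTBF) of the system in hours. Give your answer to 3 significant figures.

2240

Series of exponential components: λ_sys = Σ λ_i
λ_sys = 0.000026 + 0.0000034 + 0.00039 + 0.000023 + 0.0000041 = 4.4650e-04 /h
MTBF = 1 / λ_sys = 2240 h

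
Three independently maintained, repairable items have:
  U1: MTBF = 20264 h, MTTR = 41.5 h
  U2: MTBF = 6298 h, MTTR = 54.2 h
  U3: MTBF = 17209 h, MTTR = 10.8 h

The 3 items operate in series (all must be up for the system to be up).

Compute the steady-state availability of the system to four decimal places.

0.9888

A(U1) = MTBF/(MTBF+MTTR) = 20264/(20264+41.5) = 0.997956
A(U2) = MTBF/(MTBF+MTTR) = 6298/(6298+54.2) = 0.991468
A(U3) = MTBF/(MTBF+MTTR) = 17209/(17209+10.8) = 0.999373
Series availability: 0.997956 × 0.991468 × 0.999373 = 0.9888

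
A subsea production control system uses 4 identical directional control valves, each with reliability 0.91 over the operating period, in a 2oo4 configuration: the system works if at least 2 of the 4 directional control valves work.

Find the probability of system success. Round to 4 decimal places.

R = Σ_{i=2}^{4} C(4,i) p^i (1−p)^{4−i} with p = 0.91
C(4,2)·0.91^2·0.09^2 = 0.040246
C(4,3)·0.91^3·0.09^1 = 0.271286
C(4,4)·0.91^4·0.09^0 = 0.685750
Sum = 0.9973

0.9973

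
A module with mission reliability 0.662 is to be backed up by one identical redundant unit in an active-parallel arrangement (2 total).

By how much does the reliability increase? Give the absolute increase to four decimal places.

0.2238

R_before = 0.662
R_after = 1 − (1 − 0.662)^2 = 0.8858
ΔR = 0.8858 − 0.662 = 0.2238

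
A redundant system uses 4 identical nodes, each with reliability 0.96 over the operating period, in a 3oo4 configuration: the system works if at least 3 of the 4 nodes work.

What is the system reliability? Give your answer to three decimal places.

R = Σ_{i=3}^{4} C(4,i) p^i (1−p)^{4−i} with p = 0.96
C(4,3)·0.96^3·0.04^1 = 0.14156
C(4,4)·0.96^4·0.04^0 = 0.84935
Sum = 0.991

0.991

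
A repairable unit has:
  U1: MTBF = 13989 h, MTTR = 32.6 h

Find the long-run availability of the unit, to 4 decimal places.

0.9977

A(U1) = MTBF/(MTBF+MTTR) = 13989/(13989+32.6) = 0.9977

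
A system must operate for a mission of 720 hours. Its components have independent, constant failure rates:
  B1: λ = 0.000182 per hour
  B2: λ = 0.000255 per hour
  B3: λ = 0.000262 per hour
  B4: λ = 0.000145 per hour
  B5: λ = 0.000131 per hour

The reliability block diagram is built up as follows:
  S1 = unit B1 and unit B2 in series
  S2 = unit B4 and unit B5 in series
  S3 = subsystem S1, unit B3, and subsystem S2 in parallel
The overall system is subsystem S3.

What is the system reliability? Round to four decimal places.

R(B1) = exp(−0.000182 × 720) = 0.877183
R(B2) = exp(−0.000255 × 720) = 0.832269
R(B3) = exp(−0.000262 × 720) = 0.828085
R(B4) = exp(−0.000145 × 720) = 0.900865
R(B5) = exp(−0.000131 × 720) = 0.909992
Series (B1 and B2): 0.877183 × 0.832269 = 0.730052
Series (B4 and B5): 0.900865 × 0.909992 = 0.819780
Parallel ([0.730052], B3, and [0.819780]): 1 − (1 − 0.730052)(1 − 0.828085)(1 − 0.819780) = 0.9916

0.9916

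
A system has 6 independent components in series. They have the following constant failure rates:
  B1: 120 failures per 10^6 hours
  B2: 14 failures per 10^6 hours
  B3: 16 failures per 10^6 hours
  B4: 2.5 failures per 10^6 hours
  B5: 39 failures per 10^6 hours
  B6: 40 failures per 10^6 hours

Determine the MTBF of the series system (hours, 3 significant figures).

Series of exponential components: λ_sys = Σ λ_i
λ_sys = 0.00012 + 0.000014 + 0.000016 + 0.0000025 + 0.000039 + 0.000040 = 2.3150e-04 /h
MTBF = 1 / λ_sys = 4320 h

4320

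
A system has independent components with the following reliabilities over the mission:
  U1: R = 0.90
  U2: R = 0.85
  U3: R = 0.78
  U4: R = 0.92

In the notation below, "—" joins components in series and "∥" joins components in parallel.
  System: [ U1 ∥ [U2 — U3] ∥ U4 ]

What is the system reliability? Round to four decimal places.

0.9973

Series (U2 and U3): 0.850000 × 0.780000 = 0.663000
Parallel (U1, [0.663000], and U4): 1 − (1 − 0.900000)(1 − 0.663000)(1 − 0.920000) = 0.9973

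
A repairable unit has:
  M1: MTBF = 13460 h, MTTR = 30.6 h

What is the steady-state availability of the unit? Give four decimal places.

0.9977

A(M1) = MTBF/(MTBF+MTTR) = 13460/(13460+30.6) = 0.9977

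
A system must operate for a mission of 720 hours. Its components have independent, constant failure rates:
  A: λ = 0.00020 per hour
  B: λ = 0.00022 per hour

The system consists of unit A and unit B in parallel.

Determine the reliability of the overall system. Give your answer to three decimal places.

R(A) = exp(−0.00020 × 720) = 0.86589
R(B) = exp(−0.00022 × 720) = 0.85351
Parallel (A and B): 1 − (1 − 0.86589)(1 − 0.85351) = 0.980

0.980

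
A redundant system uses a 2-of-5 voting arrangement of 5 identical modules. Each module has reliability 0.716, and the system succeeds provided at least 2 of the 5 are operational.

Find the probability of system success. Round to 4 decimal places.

R = Σ_{i=2}^{5} C(5,i) p^i (1−p)^{5−i} with p = 0.716
C(5,2)·0.716^2·0.284^3 = 0.117431
C(5,3)·0.716^3·0.284^2 = 0.296057
C(5,4)·0.716^4·0.284^1 = 0.373199
C(5,5)·0.716^5·0.284^0 = 0.188176
Sum = 0.9749

0.9749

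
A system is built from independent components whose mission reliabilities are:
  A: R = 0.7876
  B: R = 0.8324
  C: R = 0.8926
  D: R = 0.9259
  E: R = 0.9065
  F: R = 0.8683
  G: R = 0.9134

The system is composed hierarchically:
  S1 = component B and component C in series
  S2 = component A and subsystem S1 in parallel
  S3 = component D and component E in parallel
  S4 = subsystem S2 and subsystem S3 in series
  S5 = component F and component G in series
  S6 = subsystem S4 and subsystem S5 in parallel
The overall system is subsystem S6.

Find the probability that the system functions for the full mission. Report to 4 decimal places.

0.9874

Series (B and C): 0.832400 × 0.892600 = 0.743000
Parallel (A and [0.743000]): 1 − (1 − 0.787600)(1 − 0.743000) = 0.945413
Parallel (D and E): 1 − (1 − 0.925900)(1 − 0.906500) = 0.993072
Series ([0.945413] and [0.993072]): 0.945413 × 0.993072 = 0.938863
Series (F and G): 0.868300 × 0.913400 = 0.793105
Parallel ([0.938863] and [0.793105]): 1 − (1 − 0.938863)(1 − 0.793105) = 0.9874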